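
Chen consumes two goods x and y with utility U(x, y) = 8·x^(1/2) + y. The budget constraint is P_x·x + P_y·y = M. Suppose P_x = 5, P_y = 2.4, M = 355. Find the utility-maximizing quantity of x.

x* = 3.6864

Set MRS = P_x/P_y: 4·x^(−1/2) = P_x/P_y.
Thus x* = (4·P_y/P_x)² — independent of M — with the rest of income spent on y.
Plugging in: x* = (4·2.4/5)² = 3.6864.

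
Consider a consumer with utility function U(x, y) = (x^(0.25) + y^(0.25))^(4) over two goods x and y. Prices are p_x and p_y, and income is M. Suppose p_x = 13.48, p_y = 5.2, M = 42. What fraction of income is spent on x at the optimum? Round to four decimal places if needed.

share on x = 0.4213

Substitute y = (y/x)·x into the budget: x* = M/(p_x + p_y·(y/x)).
Numerically y/x = 3.561083, so x* = 42/(13.48 + 5.2·3.561083) = 1.3126 and y* = 3.561083·1.3126 = 4.6743.
Expenditure on x: 13.48·1.3126 = 17.6938; share = 0.4213.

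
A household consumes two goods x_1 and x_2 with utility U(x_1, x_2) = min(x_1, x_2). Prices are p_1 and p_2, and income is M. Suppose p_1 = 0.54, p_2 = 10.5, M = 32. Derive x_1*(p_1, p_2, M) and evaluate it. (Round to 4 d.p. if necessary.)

x_1* = 2.8986

Leontief preferences: the optimum is at the kink where x_1/1 = x_2/1, i.e. x_2 = x_1.
Budget: p_1·x_1 + p_2·x_1 = M, so (p_1 + p_2)·x_1 = M.
Demand: x_1*(p_1,p_2,M) = M/(p_1 + p_2), x_2* = M/(p_1 + p_2).
Here 0.54 + 10.5 = 11.04, giving x_1* = 2.8986.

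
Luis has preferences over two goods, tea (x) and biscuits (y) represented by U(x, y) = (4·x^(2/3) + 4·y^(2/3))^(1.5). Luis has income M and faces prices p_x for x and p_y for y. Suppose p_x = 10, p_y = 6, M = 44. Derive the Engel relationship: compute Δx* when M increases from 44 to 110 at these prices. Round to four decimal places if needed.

MU_x ∝ 4·x^(-1/3), MU_y ∝ 4·y^(-1/3), so MRS = (y/x)^(1/3) = p_x/p_y.
Hence y/x = (p_x/p_y)^(1/(1/3)), i.e. raised to the 3 power.
With the ratio pinned down, the budget gives x* = M/(p_x + p_y·(y/x)) and y* = (y/x)·x*.
Numerically y/x = 4.62963, so x* = 44/(10 + 6·4.62963) = 1.1647.
At M' = 110: x* = 2.9118. Change: 2.9118 − 1.1647 = 1.7471.

Δx* = 1.7471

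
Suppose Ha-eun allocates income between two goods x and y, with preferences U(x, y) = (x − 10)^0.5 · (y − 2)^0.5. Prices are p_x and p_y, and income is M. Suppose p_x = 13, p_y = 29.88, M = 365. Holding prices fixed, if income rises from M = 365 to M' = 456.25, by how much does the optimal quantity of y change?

MRS = (y−2)/(x−10). Tangency with p_x/p_y gives y−2 = (p_x/p_y)·(x−10).
Substituting into the budget: x* = 10 + 0.5·(M − 10·p_x − 2·p_y)/p_x, and y* = 2 + 0.5·(…)/p_y.
Discretionary income = 365 − 10·13 − 2·29.88 = 175.24; y* = 2 + 0.5·175.24/29.88 = 4.9324.
At M' = 456.25: y* = 6.4593. Change: 6.4593 − 4.9324 = 1.5269.

Δy* = 1.5269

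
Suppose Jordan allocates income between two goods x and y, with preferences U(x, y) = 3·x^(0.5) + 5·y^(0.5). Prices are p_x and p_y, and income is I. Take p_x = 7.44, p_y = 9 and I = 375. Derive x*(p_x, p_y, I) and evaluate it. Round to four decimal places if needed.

Substitute y = (y/x)·x into the budget: x* = I/(p_x + p_y·(y/x)).
Numerically y/x = 1.898272, so x* = 375/(7.44 + 9·1.898272) = 15.2909.

x* = 15.2909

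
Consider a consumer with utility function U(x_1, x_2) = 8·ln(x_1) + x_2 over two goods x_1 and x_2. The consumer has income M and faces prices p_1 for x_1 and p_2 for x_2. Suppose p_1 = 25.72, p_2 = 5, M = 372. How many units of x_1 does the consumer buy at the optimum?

MU_x_1 = 8/x_1, MU_x_2 = 1. Tangency: 8/x_1 = p_1/p_2.
So x_1*(p_1,p_2) = 8·p_2/p_1, independent of income; and x_2* = (M − 8·p_2)/p_2.
At the given prices: x_1* = 8·5/25.72 = 1.5552.

x_1* = 1.5552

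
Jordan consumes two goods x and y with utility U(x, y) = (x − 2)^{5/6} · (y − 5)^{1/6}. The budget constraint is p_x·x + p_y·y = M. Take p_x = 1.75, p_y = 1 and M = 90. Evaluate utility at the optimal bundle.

MRS = 5·(y−5)/(x−2). Tangency with p_x/p_y gives y−5 = (1/5)·(p_x/p_y)·(x−2).
After buying the subsistence bundle (2, 5), a share 5/6 of the remaining income goes to x: x* = 2 + 5/6·(M − 2p_x − 5p_y)/p_x.
Discretionary income = 90 − 2·1.75 − 5·1 = 81.5; x* = 2 + 5/6·81.5/1.75 = 40.8095; y* = 5 + 1/6·81.5/1 = 18.5833.
Utility at the optimum: U(40.8095, 18.5833) = 32.5799.

V = 32.5799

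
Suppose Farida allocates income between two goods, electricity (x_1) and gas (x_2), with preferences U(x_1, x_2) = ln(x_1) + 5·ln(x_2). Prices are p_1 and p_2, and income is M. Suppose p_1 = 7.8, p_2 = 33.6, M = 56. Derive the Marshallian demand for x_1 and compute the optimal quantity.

x_1* = 1.1966

Demand: x_1*(p_1,p_2,M) = 1/6·M/p_1 and x_2* = 5/6·M/p_2.
At p_1=7.8, p_2=33.6, M=56: x_1* = 1/6·56/7.8 = 1.1966.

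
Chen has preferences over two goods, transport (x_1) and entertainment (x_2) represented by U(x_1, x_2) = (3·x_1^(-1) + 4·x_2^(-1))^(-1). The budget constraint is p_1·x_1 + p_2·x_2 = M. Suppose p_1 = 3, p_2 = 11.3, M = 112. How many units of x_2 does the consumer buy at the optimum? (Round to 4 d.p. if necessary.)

x_2* = 6.8534

MU_x_1 ∝ 3·x_1^(-2), MU_x_2 ∝ 4·x_2^(-2), so MRS = (3/4)·(x_2/x_1)^(2) = p_1/p_2.
Hence x_2/x_1 = ((4/3)·p_1/p_2)^(1/(2)), i.e. raised to the 0.5 power.
Substitute x_2 = (x_2/x_1)·x_1 into the budget: x_1* = M/(p_1 + p_2·(x_2/x_1)).
Numerically x_2/x_1 = 0.594964, so x_1* = 112/(3 + 11.3·0.594964) = 11.519 and x_2* = 0.594964·11.519 = 6.8534.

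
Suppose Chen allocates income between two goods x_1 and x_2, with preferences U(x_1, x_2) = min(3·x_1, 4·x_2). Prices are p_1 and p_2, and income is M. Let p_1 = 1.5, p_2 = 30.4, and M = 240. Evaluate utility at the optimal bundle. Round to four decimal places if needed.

With perfect complements, no substitution: consume in ratio x_1:x_2 = 4:3.
Budget: p_1·x_1 + p_2·(3/4)·x_1 = M, so (4·p_1 + 3·p_2)·x_1 = 4·M.
Demand: x_1*(p_1,p_2,M) = 4·M/(4·p_1 + 3·p_2), x_2* = 3·M/(4·p_1 + 3·p_2).
Here 4·1.5 + 3·30.4 = 97.2, giving x_1* = 9.8765 and x_2* = 7.4074.
Utility at the optimum: U(9.8765, 7.4074) = 29.6296.

V = 29.6296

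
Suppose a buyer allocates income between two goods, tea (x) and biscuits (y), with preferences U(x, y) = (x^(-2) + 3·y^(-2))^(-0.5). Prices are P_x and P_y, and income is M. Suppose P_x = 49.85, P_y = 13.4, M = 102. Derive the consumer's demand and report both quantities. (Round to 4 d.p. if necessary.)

x* = 1.2783, y* = 2.8566

From the CES first-order condition, (1/3)·(y/x)^(3) = P_x/P_y.
Hence y/x = (3·P_x/P_y)^(1/(3)), i.e. raised to the 1/3 power.
With the ratio pinned down, the budget gives x* = M/(P_x + P_y·(y/x)) and y* = (y/x)·x*.
Numerically y/x = 2.234741, so x* = 102/(49.85 + 13.4·2.234741) = 1.2783 and y* = 2.234741·1.2783 = 2.8566.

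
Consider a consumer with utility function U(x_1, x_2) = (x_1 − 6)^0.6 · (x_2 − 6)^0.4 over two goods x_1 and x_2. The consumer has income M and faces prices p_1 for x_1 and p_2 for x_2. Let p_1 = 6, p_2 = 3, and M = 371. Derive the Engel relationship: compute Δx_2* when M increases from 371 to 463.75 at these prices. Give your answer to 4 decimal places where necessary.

Δx_2* = 12.3667

MRS = (3/2)·(x_2−6)/(x_1−6). Tangency with p_1/p_2 gives x_2−6 = (2/3)·(p_1/p_2)·(x_1−6).
After buying the subsistence bundle (6, 6), a share 0.6 of the remaining income goes to x_1: x_1* = 6 + 0.6·(M − 6p_1 − 6p_2)/p_1.
Discretionary income = 371 − 6·6 − 6·3 = 317; x_2* = 6 + 0.4·317/3 = 48.2667.
At M' = 463.75: x_2* = 60.6333. Change: 60.6333 − 48.2667 = 12.3667.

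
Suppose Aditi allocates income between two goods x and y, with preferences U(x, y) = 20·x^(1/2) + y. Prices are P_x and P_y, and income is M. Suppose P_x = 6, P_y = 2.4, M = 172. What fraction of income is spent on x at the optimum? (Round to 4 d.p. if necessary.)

share on x = 0.5581

Utility is quasi-linear in y; the FOC for x is 10/√x = P_x/P_y.
Thus x* = (10·P_y/P_x)² — independent of M — with the rest of income spent on y.
Plugging in: x* = (10·2.4/6)² = 16, y* = 31.6667.
Expenditure on x: 6·16 = 96; share = 0.5581.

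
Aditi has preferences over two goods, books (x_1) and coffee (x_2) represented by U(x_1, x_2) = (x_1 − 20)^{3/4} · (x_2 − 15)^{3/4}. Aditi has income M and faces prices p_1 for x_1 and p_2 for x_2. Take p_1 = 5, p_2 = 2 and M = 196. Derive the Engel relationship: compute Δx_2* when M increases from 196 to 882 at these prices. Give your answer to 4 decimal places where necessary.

This is Cobb-Douglas in (x_1−20, x_2−15): tangency gives 0.75·p_2·(x_2−15) = 0.75·p_1·(x_1−20).
After buying the subsistence bundle (20, 15), a share 0.5 of the remaining income goes to x_1: x_1* = 20 + 0.5·(M − 20p_1 − 15p_2)/p_1.
Discretionary income = 196 − 20·5 − 15·2 = 66; x_2* = 15 + 0.5·66/2 = 31.5.
At M' = 882: x_2* = 203. Change: 203 − 31.5 = 171.5.

Δx_2* = 171.5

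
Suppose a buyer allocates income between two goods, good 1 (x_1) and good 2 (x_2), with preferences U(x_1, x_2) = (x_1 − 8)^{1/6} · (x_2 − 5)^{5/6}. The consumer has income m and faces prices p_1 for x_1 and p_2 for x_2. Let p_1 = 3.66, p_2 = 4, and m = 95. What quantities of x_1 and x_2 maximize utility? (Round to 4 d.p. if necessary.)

This is Cobb-Douglas in (x_1−8, x_2−5): tangency gives 1/6·p_2·(x_2−5) = 5/6·p_1·(x_1−8).
After buying the subsistence bundle (8, 5), a share 1/6 of the remaining income goes to x_1: x_1* = 8 + 1/6·(m − 8p_1 − 5p_2)/p_1.
Discretionary income = 95 − 8·3.66 − 5·4 = 45.72; x_1* = 8 + 1/6·45.72/3.66 = 10.082; x_2* = 5 + 5/6·45.72/4 = 14.525.

x_1* = 10.082, x_2* = 14.525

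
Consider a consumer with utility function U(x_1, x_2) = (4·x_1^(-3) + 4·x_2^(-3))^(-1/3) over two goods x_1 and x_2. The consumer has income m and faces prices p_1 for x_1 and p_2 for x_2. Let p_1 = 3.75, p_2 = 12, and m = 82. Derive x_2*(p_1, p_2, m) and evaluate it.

x_2* = 4.8191

Substitute x_2 = (x_2/x_1)·x_1 into the budget: x_1* = m/(p_1 + p_2·(x_2/x_1)).
Numerically x_2/x_1 = 0.747674, so x_1* = 82/(3.75 + 12·0.747674) = 6.4455 and x_2* = 0.747674·6.4455 = 4.8191.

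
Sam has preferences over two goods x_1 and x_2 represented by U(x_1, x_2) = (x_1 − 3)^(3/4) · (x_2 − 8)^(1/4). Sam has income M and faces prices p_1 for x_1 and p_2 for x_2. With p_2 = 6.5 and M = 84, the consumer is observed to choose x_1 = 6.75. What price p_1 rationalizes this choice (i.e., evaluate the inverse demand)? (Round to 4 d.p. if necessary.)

MRS = 3·(x_2−8)/(x_1−3). Tangency with p_1/p_2 gives x_2−8 = (1/3)·(p_1/p_2)·(x_1−3).
Substituting into the budget: x_1* = 3 + 0.75·(M − 3·p_1 − 8·p_2)/p_1, and x_2* = 8 + 0.25·(…)/p_2.
Set x_1* = 6.75 in the demand function and solve for p_1: p_1 = 4.

p_1 = 4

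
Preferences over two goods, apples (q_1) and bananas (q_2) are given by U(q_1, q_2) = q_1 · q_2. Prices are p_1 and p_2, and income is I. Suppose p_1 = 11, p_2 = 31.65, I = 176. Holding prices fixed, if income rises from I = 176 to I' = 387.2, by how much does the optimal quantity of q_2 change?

The MRS is q_2/q_1. Set MRS = p_1/p_2.
So p_2·q_2 = p_1·q_1; combined with the budget, a share 0.5 of income goes to q_1.
Demand: q_1*(p_1,p_2,I) = 0.5·I/p_1 and q_2* = 0.5·I/p_2.
At p_1=11, p_2=31.65, I=176: q_2* = 0.5·176/31.65 = 2.7804.
At I' = 387.2: q_2* = 6.1169. Change: 6.1169 − 2.7804 = 3.3365.

Δq_2* = 3.3365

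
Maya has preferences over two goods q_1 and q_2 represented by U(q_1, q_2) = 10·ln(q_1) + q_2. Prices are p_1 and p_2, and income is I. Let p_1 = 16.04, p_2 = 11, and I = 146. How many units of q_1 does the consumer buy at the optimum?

q_1* = 6.8579

MU_q_1 = 10/q_1, MU_q_2 = 1. Tangency: 10/q_1 = p_1/p_2.
So q_1*(p_1,p_2) = 10·p_2/p_1, independent of income; and q_2* = (I − 10·p_2)/p_2.
At the given prices: q_1* = 10·11/16.04 = 6.8579.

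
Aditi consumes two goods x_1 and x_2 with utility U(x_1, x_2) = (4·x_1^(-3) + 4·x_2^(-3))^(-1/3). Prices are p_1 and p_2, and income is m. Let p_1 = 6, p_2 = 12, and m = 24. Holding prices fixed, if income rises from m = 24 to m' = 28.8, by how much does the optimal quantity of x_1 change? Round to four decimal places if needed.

Δx_1* = 0.2983

MU_x_1 ∝ 4·x_1^(-4), MU_x_2 ∝ 4·x_2^(-4), so MRS = (x_2/x_1)^(4) = p_1/p_2.
Solve for the ratio: x_2/x_1 = [p_1/p_2]^(0.25).
Substitute x_2 = (x_2/x_1)·x_1 into the budget: x_1* = m/(p_1 + p_2·(x_2/x_1)).
Numerically x_2/x_1 = 0.840896, so x_1* = 24/(6 + 12·0.840896) = 1.4915.
At m' = 28.8: x_1* = 1.7898. Change: 1.7898 − 1.4915 = 0.2983.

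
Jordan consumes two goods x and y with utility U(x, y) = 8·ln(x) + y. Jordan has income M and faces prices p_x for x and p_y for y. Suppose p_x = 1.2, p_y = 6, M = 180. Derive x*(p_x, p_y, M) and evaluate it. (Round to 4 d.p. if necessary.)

MU_x = 8/x, MU_y = 1. Tangency: 8/x = p_x/p_y.
So x*(p_x,p_y) = 8·p_y/p_x, independent of income; and y* = (M − 8·p_y)/p_y.
At the given prices: x* = 8·6/1.2 = 40.

x* = 40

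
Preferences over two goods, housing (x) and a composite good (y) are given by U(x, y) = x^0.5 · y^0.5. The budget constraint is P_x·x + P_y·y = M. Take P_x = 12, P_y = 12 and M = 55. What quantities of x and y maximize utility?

MU_x/MU_y = (0.5·y)/(0.5·x); tangency sets this equal to P_x/P_y.
So 0.5·P_y·y = 0.5·P_x·x; combined with the budget, a share 0.5 of income goes to x.
Demand: x*(P_x,P_y,M) = 0.5·M/P_x and y* = 0.5·M/P_y.
At P_x=12, P_y=12, M=55: x* = 0.5·55/12 = 2.2917, y* = 2.2917.

x* = 2.2917, y* = 2.2917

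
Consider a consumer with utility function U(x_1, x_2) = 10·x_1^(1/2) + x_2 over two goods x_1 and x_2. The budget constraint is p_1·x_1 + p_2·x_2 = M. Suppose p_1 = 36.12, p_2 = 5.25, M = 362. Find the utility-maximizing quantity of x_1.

Utility is quasi-linear in x_2; the FOC for x_1 is 5/√x_1 = p_1/p_2.
Thus x_1* = (5·p_2/p_1)² — independent of M — with the rest of income spent on x_2.
Plugging in: x_1* = (5·5.25/36.12)² = 0.5282.

x_1* = 0.5282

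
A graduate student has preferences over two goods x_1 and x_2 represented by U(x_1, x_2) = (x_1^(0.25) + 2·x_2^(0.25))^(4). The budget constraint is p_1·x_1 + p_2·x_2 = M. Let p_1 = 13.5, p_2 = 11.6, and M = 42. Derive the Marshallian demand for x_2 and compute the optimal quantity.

From the CES first-order condition, (1/2)·(x_2/x_1)^(0.75) = p_1/p_2.
Hence x_2/x_1 = (2·p_1/p_2)^(1/(0.75)), i.e. raised to the 4/3 power.
With the ratio pinned down, the budget gives x_1* = M/(p_1 + p_2·(x_2/x_1)) and x_2* = (x_2/x_1)·x_1*.
Numerically x_2/x_1 = 3.084663, so x_1* = 42/(13.5 + 11.6·3.084663) = 0.8522 and x_2* = 3.084663·0.8522 = 2.6289.

x_2* = 2.6289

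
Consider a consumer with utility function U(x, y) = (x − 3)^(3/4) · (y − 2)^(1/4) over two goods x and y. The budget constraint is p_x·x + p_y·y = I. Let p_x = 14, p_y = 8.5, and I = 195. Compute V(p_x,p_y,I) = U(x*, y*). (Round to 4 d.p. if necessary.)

This is Cobb-Douglas in (x−3, y−2): tangency gives 0.75·p_y·(y−2) = 0.25·p_x·(x−3).
After buying the subsistence bundle (3, 2), a share 0.75 of the remaining income goes to x: x* = 3 + 0.75·(I − 3p_x − 2p_y)/p_x.
Discretionary income = 195 − 3·14 − 2·8.5 = 136; x* = 3 + 0.75·136/14 = 10.2857; y* = 2 + 0.25·136/8.5 = 6.
Utility at the optimum: U(10.2857, 6) = 6.2715.

V = 6.2715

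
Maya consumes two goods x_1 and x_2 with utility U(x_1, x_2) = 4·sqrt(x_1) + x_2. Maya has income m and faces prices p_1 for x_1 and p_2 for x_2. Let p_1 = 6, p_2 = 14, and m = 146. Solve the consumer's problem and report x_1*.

x_1* = 21.7778

Utility is quasi-linear in x_2; the FOC for x_1 is 2/√x_1 = p_1/p_2.
Thus x_1* = (2·p_2/p_1)² — independent of m — with the rest of income spent on x_2.
Plugging in: x_1* = (2·14/6)² = 21.7778.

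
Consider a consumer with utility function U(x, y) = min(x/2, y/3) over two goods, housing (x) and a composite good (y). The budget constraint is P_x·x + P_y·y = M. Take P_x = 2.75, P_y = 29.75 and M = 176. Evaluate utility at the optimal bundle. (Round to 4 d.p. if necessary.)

V = 1.8575

With perfect complements, no substitution: consume in ratio x:y = 2:3.
Budget: P_x·x + P_y·(3/2)·x = M, so (2·P_x + 3·P_y)·x = 2·M.
Demand: x*(P_x,P_y,M) = 2·M/(2·P_x + 3·P_y), y* = 3·M/(2·P_x + 3·P_y).
Here 2·2.75 + 3·29.75 = 94.75, giving x* = 3.715 and y* = 5.5726.
Utility at the optimum: U(3.715, 5.5726) = 1.8575.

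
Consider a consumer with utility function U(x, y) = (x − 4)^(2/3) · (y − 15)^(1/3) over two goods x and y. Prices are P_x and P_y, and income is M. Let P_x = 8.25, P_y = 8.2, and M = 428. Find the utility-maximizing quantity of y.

This is Cobb-Douglas in (x−4, y−15): tangency gives 2/3·P_y·(y−15) = 1/3·P_x·(x−4).
Substituting into the budget: x* = 4 + 2/3·(M − 4·P_x − 15·P_y)/P_x, and y* = 15 + 1/3·(…)/P_y.
Discretionary income = 428 − 4·8.25 − 15·8.2 = 272; y* = 15 + 1/3·272/8.2 = 26.0569.

y* = 26.0569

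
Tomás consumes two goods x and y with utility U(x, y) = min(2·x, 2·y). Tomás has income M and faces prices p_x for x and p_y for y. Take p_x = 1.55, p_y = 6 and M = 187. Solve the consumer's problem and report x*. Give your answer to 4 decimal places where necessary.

With perfect complements, no substitution: consume in ratio x:y = 2:2.
Budget: p_x·x + p_y·x = M, so (2·p_x + 2·p_y)·x = 2·M.
Demand: x*(p_x,p_y,M) = 2·M/(2·p_x + 2·p_y), y* = 2·M/(2·p_x + 2·p_y).
Here 2·1.55 + 2·6 = 15.1, giving x* = 24.7682.

x* = 24.7682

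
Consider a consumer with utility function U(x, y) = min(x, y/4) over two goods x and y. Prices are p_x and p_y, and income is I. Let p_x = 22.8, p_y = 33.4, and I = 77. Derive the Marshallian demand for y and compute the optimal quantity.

Leontief preferences: the optimum is at the kink where x/1 = y/4, i.e. y = 4·x.
Budget: p_x·x + p_y·4·x = I, so (p_x + 4·p_y)·x = I.
Demand: x*(p_x,p_y,I) = I/(p_x + 4·p_y), y* = 4·I/(p_x + 4·p_y).
Here 22.8 + 4·33.4 = 156.4, giving y* = 1.9693.

y* = 1.9693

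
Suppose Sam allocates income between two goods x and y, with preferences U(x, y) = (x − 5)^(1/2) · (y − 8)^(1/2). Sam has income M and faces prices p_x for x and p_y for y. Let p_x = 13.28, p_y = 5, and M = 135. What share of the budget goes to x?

share on x = 0.5978

This is Cobb-Douglas in (x−5, y−8): tangency gives 0.5·p_y·(y−8) = 0.5·p_x·(x−5).
After buying the subsistence bundle (5, 8), a share 0.5 of the remaining income goes to x: x* = 5 + 0.5·(M − 5p_x − 8p_y)/p_x.
Discretionary income = 135 − 5·13.28 − 8·5 = 28.6; x* = 5 + 0.5·28.6/13.28 = 6.0768; y* = 8 + 0.5·28.6/5 = 10.86.
Expenditure on x: 13.28·6.0768 = 80.7; share = 0.5978.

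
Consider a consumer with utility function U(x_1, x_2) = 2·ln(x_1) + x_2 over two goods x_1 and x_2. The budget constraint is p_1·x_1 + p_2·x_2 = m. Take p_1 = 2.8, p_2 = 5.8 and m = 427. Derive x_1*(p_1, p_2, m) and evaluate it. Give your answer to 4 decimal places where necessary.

x_1* = 4.1429

Set MRS = p_1/p_2: (2/x_1)/1 = p_1/p_2.
So x_1*(p_1,p_2) = 2·p_2/p_1, independent of income; and x_2* = (m − 2·p_2)/p_2.
At the given prices: x_1* = 2·5.8/2.8 = 4.1429.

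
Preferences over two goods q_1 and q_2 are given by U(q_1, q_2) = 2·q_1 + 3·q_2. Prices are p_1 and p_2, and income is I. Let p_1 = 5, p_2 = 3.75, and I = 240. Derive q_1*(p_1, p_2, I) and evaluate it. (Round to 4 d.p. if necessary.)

q_1* = 0

Linear utility — the consumer picks whichever good has higher MU/price: 2/5 = 0.4 vs 3/3.75 = 0.8.
q_2 gives more utility per dollar, so spend all income on q_2: q_2* = I/p_2, q_1* = 0.
Numerically: q_1* = 0, q_2* = 64.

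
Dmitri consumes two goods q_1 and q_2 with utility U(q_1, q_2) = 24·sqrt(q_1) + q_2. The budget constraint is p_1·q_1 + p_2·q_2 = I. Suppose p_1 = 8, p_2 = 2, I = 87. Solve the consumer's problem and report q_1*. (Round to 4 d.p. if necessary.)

q_1* = 9

Set MRS = p_1/p_2: 12·q_1^(−1/2) = p_1/p_2.
Solve: √q_1 = 12·p_2/p_1, so q_1*(p_1,p_2) = (12·p_2/p_1)², and q_2* = (I − p_1·q_1*)/p_2.
Plugging in: q_1* = (12·2/8)² = 9.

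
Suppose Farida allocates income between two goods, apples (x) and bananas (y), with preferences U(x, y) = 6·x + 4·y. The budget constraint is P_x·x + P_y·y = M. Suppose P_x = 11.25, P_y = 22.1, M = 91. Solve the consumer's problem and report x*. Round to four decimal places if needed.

x gives more utility per dollar, so spend all income on x: x* = M/P_x, y* = 0.
Numerically: x* = 8.0889, y* = 0.

x* = 8.0889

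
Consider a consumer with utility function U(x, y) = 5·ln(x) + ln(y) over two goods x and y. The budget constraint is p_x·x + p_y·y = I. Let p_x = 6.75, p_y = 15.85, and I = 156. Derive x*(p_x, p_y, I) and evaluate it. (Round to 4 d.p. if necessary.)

Demand: x*(p_x,p_y,I) = 5/6·I/p_x and y* = 1/6·I/p_y.
At p_x=6.75, p_y=15.85, I=156: x* = 5/6·156/6.75 = 19.2593.

x* = 19.2593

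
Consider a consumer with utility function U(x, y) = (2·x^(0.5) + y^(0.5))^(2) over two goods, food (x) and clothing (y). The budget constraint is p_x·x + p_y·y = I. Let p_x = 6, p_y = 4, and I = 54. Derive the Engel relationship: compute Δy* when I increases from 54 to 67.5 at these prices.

Δy* = 0.9205

MU_x ∝ 2·x^(-0.5), MU_y ∝ y^(-0.5), so MRS = 2·(y/x)^(0.5) = p_x/p_y.
Hence y/x = ((1/2)·p_x/p_y)^(1/(0.5)), i.e. raised to the 2 power.
Substitute y = (y/x)·x into the budget: x* = I/(p_x + p_y·(y/x)).
Numerically y/x = 0.5625, so x* = 54/(6 + 4·0.5625) = 6.5455 and y* = 0.5625·6.5455 = 3.6818.
At I' = 67.5: y* = 4.6023. Change: 4.6023 − 3.6818 = 0.9205.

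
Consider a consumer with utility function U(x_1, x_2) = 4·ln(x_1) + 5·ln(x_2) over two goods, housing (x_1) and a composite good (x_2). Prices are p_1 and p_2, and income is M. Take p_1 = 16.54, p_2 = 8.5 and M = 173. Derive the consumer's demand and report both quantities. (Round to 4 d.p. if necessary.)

Demand: x_1*(p_1,p_2,M) = 4/9·M/p_1 and x_2* = 5/9·M/p_2.
At p_1=16.54, p_2=8.5, M=173: x_1* = 4/9·173/16.54 = 4.6487, x_2* = 11.3072.

x_1* = 4.6487, x_2* = 11.3072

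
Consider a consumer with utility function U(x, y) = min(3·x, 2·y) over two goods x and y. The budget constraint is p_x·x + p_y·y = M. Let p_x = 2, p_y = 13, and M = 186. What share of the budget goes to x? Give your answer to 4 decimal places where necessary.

Leontief preferences: the optimum is at the kink where x/2 = y/3, i.e. y = (3/2)·x.
Budget: p_x·x + p_y·(3/2)·x = M, so (2·p_x + 3·p_y)·x = 2·M.
Demand: x*(p_x,p_y,M) = 2·M/(2·p_x + 3·p_y), y* = 3·M/(2·p_x + 3·p_y).
Here 2·2 + 3·13 = 43, giving x* = 8.6512 and y* = 12.9767.
Expenditure on x: 2·8.6512 = 17.3023; share = 0.093.

share on x = 0.093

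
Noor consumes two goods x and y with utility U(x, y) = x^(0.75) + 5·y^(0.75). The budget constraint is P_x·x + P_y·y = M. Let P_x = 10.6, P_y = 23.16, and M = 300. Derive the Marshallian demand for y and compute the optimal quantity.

y* = 12.7407

MRS = MU_x/MU_y = (1/5)·(y/x)^(0.25). Set equal to P_x/P_y.
Solve for the ratio: y/x = [5·P_x/P_y]^(4).
With the ratio pinned down, the budget gives x* = M/(P_x + P_y·(y/x)) and y* = (y/x)·x*.
Numerically y/x = 27.425166, so x* = 300/(10.6 + 23.16·27.425166) = 0.4646 and y* = 27.425166·0.4646 = 12.7407.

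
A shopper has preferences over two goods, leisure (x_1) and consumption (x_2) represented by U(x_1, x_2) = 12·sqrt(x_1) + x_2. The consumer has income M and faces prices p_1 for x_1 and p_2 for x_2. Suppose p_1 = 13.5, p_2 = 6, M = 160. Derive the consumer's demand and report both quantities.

x_1* = 7.1111, x_2* = 10.6667

MU_x_1 = 6/√x_1, MU_x_2 = 1. Tangency: 6/√x_1 = p_1/p_2.
Thus x_1* = (6·p_2/p_1)² — independent of M — with the rest of income spent on x_2.
Plugging in: x_1* = (6·6/13.5)² = 7.1111, x_2* = 10.6667.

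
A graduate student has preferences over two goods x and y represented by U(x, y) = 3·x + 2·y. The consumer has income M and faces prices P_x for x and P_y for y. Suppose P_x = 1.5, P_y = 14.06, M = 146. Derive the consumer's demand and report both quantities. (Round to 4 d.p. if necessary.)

Numerically: x* = 97.3333, y* = 0.

x* = 97.3333, y* = 0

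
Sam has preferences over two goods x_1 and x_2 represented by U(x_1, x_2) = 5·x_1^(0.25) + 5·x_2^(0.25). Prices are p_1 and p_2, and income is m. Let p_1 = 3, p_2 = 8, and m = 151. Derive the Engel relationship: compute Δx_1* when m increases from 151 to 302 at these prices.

From the CES first-order condition, (x_2/x_1)^(0.75) = p_1/p_2.
Solve for the ratio: x_2/x_1 = [p_1/p_2]^(4/3).
With the ratio pinned down, the budget gives x_1* = m/(p_1 + p_2·(x_2/x_1)) and x_2* = (x_2/x_1)·x_1*.
Numerically x_2/x_1 = 0.270422, so x_1* = 151/(3 + 8·0.270422) = 29.2444.
At m' = 302: x_1* = 58.4889. Change: 58.4889 − 29.2444 = 29.2444.

Δx_1* = 29.2444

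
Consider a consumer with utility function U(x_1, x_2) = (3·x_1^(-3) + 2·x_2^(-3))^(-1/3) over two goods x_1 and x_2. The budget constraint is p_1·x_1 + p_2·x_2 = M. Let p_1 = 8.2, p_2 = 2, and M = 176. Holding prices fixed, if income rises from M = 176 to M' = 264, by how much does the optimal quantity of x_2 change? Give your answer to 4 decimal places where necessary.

MRS = MU_x_1/MU_x_2 = (3/2)·(x_2/x_1)^(4). Set equal to p_1/p_2.
Solve for the ratio: x_2/x_1 = [(2/3)·p_1/p_2]^(0.25).
Substitute x_2 = (x_2/x_1)·x_1 into the budget: x_1* = M/(p_1 + p_2·(x_2/x_1)).
Numerically x_2/x_1 = 1.285799, so x_1* = 176/(8.2 + 2·1.285799) = 16.3393 and x_2* = 1.285799·16.3393 = 21.009.
At M' = 264: x_2* = 31.5135. Change: 31.5135 − 21.009 = 10.5045.

Δx_2* = 10.5045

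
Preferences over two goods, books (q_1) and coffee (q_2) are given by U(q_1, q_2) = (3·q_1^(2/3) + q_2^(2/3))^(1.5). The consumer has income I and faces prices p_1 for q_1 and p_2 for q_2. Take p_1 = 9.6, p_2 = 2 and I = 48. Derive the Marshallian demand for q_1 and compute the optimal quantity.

MRS = MU_q_1/MU_q_2 = 3·(q_2/q_1)^(1/3). Set equal to p_1/p_2.
Solve for the ratio: q_2/q_1 = [(1/3)·p_1/p_2]^(3).
With the ratio pinned down, the budget gives q_1* = I/(p_1 + p_2·(q_2/q_1)) and q_2* = (q_2/q_1)·q_1*.
Numerically q_2/q_1 = 4.096, so q_1* = 48/(9.6 + 2·4.096) = 2.6978.

q_1* = 2.6978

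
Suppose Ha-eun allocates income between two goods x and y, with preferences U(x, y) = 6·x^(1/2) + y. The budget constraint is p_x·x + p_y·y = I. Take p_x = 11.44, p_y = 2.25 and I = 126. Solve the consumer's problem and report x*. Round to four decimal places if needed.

x* = 0.3481

Solve: √x = 3·p_y/p_x, so x*(p_x,p_y) = (3·p_y/p_x)², and y* = (I − p_x·x*)/p_y.
Plugging in: x* = (3·2.25/11.44)² = 0.3481.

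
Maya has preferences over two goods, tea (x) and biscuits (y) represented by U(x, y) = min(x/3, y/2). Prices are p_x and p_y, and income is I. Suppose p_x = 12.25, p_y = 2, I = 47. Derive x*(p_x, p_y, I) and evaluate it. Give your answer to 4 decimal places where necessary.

x* = 3.4601

With perfect complements, no substitution: consume in ratio x:y = 3:2.
Budget: p_x·x + p_y·(2/3)·x = I, so (3·p_x + 2·p_y)·x = 3·I.
Demand: x*(p_x,p_y,I) = 3·I/(3·p_x + 2·p_y), y* = 2·I/(3·p_x + 2·p_y).
Here 3·12.25 + 2·2 = 40.75, giving x* = 3.4601.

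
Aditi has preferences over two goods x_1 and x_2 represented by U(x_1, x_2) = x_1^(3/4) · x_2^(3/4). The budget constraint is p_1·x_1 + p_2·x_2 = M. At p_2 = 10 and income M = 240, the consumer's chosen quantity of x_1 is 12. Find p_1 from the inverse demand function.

p_1 = 10

The MRS is x_2/x_1. Set MRS = p_1/p_2.
Rearranging, p_2·x_2 = p_1·x_1. Substituting into the budget gives p_1·x_1·(1 + 1) = M.
Demand: x_1*(p_1,p_2,M) = 0.5·M/p_1 and x_2* = 0.5·M/p_2.
Set x_1* = 12 in the demand function and solve for p_1: p_1 = 10.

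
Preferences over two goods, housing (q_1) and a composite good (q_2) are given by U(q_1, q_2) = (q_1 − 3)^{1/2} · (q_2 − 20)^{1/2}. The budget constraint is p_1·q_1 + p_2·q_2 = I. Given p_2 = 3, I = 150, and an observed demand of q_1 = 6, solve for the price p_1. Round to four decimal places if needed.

p_1 = 10

This is Cobb-Douglas in (q_1−3, q_2−20): tangency gives 0.5·p_2·(q_2−20) = 0.5·p_1·(q_1−3).
After buying the subsistence bundle (3, 20), a share 0.5 of the remaining income goes to q_1: q_1* = 3 + 0.5·(I − 3p_1 − 20p_2)/p_1.
Set q_1* = 6 in the demand function and solve for p_1: p_1 = 10.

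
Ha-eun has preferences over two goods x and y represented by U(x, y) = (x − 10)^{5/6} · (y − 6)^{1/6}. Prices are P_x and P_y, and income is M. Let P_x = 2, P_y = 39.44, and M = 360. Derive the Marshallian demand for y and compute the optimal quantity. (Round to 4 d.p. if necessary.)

This is Cobb-Douglas in (x−10, y−6): tangency gives 5/6·P_y·(y−6) = 1/6·P_x·(x−10).
After buying the subsistence bundle (10, 6), a share 5/6 of the remaining income goes to x: x* = 10 + 5/6·(M − 10P_x − 6P_y)/P_x.
Discretionary income = 360 − 10·2 − 6·39.44 = 103.36; y* = 6 + 1/6·103.36/39.44 = 6.4368.

y* = 6.4368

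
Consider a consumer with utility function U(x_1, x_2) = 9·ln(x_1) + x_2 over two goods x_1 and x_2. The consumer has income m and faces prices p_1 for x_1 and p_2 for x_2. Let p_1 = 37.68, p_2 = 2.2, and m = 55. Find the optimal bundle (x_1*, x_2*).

Set MRS = p_1/p_2: (9/x_1)/1 = p_1/p_2.
So x_1*(p_1,p_2) = 9·p_2/p_1, independent of income; and x_2* = (m − 9·p_2)/p_2.
At the given prices: x_1* = 9·2.2/37.68 = 0.5255, and x_2* = 16.

x_1* = 0.5255, x_2* = 16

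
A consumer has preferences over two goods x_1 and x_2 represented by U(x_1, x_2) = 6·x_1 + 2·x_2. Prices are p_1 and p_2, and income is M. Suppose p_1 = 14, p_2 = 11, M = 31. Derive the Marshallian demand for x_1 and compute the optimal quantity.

Linear utility — the consumer picks whichever good has higher MU/price: 6/14 = 0.4286 vs 2/11 = 0.1818.
x_1 gives more utility per dollar, so spend all income on x_1: x_1* = M/p_1, x_2* = 0.
Numerically: x_1* = 2.2143, x_2* = 0.

x_1* = 2.2143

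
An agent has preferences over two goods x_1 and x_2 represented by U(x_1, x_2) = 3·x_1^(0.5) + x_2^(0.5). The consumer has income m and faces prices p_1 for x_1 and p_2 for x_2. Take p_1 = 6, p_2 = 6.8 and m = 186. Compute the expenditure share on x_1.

share on x_1 = 0.9107

From the CES first-order condition, 3·(x_2/x_1)^(0.5) = p_1/p_2.
Solve for the ratio: x_2/x_1 = [(1/3)·p_1/p_2]^(2).
Substitute x_2 = (x_2/x_1)·x_1 into the budget: x_1* = m/(p_1 + p_2·(x_2/x_1)).
Numerically x_2/x_1 = 0.086505, so x_1* = 186/(6 + 6.8·0.086505) = 28.2321 and x_2* = 0.086505·28.2321 = 2.4422.
Expenditure on x_1: 6·28.2321 = 169.3929; share = 0.9107.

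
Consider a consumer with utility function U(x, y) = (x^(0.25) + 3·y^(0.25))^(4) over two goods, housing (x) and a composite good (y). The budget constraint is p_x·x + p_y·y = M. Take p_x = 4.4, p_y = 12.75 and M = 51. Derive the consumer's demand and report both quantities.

MU_x ∝ x^(-0.75), MU_y ∝ 3·y^(-0.75), so MRS = (1/3)·(y/x)^(0.75) = p_x/p_y.
Solve for the ratio: y/x = [3·p_x/p_y]^(4/3).
With the ratio pinned down, the budget gives x* = M/(p_x + p_y·(y/x)) and y* = (y/x)·x*.
Numerically y/x = 1.047334, so x* = 51/(4.4 + 12.75·1.047334) = 2.8727 and y* = 1.047334·2.8727 = 3.0086.

x* = 2.8727, y* = 3.0086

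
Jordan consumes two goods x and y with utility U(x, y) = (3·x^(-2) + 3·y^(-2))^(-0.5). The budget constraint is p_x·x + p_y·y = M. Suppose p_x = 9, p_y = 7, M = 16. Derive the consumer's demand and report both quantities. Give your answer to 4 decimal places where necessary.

x* = 0.9632, y* = 1.0473

With the ratio pinned down, the budget gives x* = M/(p_x + p_y·(y/x)) and y* = (y/x)·x*.
Numerically y/x = 1.08738, so x* = 16/(9 + 7·1.08738) = 0.9632 and y* = 1.08738·0.9632 = 1.0473.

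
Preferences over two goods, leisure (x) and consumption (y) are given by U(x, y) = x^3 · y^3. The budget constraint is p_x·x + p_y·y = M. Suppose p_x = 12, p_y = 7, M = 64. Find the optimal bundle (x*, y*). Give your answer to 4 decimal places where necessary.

Demand: x*(p_x,p_y,M) = 0.5·M/p_x and y* = 0.5·M/p_y.
At p_x=12, p_y=7, M=64: x* = 0.5·64/12 = 2.6667, y* = 4.5714.

x* = 2.6667, y* = 4.5714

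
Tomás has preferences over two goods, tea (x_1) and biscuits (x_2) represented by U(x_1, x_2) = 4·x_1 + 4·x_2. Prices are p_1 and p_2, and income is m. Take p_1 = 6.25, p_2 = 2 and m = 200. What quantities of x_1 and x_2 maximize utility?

x_1* = 0, x_2* = 100

Linear utility — the consumer picks whichever good has higher MU/price: 4/6.25 = 0.64 vs 4/2 = 2.
x_2 gives more utility per dollar, so spend all income on x_2: x_2* = m/p_2, x_1* = 0.
Numerically: x_1* = 0, x_2* = 100.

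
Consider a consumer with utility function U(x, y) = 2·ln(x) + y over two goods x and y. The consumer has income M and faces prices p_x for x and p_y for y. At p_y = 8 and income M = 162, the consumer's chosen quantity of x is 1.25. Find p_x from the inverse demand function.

MU_x = 2/x, MU_y = 1. Tangency: 2/x = p_x/p_y.
So x*(p_x,p_y) = 2·p_y/p_x, independent of income; and y* = (M − 2·p_y)/p_y.
Set x* = 1.25 in the demand function and solve for p_x: p_x = 12.8.

p_x = 12.8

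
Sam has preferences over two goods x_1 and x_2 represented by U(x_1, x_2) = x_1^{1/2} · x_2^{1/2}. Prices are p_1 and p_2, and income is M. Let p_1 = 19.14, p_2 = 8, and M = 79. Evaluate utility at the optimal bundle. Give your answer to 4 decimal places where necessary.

Tangency: MRS = x_2/x_1 = p_1/p_2.
So 0.5·p_2·x_2 = 0.5·p_1·x_1; combined with the budget, a share 0.5 of income goes to x_1.
Demand: x_1*(p_1,p_2,M) = 0.5·M/p_1 and x_2* = 0.5·M/p_2.
At p_1=19.14, p_2=8, M=79: x_1* = 0.5·79/19.14 = 2.0637, x_2* = 4.9375.
Utility at the optimum: U(2.0637, 4.9375) = 3.1921.

V = 3.1921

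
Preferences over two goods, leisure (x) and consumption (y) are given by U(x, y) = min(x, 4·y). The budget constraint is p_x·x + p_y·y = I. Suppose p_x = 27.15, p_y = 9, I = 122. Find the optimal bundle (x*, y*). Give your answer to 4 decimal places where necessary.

x* = 4.1497, y* = 1.0374

Here 4·27.15 + 9 = 117.6, giving x* = 4.1497 and y* = 1.0374.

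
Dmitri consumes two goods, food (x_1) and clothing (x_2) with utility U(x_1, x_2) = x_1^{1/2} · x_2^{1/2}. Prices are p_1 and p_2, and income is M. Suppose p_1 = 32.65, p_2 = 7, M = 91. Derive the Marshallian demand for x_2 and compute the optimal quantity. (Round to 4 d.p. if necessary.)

The MRS is x_2/x_1. Set MRS = p_1/p_2.
So 0.5·p_2·x_2 = 0.5·p_1·x_1; combined with the budget, a share 0.5 of income goes to x_1.
Demand: x_1*(p_1,p_2,M) = 0.5·M/p_1 and x_2* = 0.5·M/p_2.
At p_1=32.65, p_2=7, M=91: x_2* = 0.5·91/7 = 6.5.

x_2* = 6.5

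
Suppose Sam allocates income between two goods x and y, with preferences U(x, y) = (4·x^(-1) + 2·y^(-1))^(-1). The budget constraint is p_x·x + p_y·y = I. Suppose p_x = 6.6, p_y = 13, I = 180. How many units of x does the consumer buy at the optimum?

MU_x ∝ 4·x^(-2), MU_y ∝ 2·y^(-2), so MRS = 2·(y/x)^(2) = p_x/p_y.
Solve for the ratio: y/x = [(1/2)·p_x/p_y]^(0.5).
Substitute y = (y/x)·x into the budget: x* = I/(p_x + p_y·(y/x)).
Numerically y/x = 0.503831, so x* = 180/(6.6 + 13·0.503831) = 13.6884.

x* = 13.6884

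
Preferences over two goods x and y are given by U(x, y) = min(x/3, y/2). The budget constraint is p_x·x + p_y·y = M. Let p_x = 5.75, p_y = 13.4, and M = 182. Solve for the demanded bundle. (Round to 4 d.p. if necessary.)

x* = 12.395, y* = 8.2633

Demand: x*(p_x,p_y,M) = 3·M/(3·p_x + 2·p_y), y* = 2·M/(3·p_x + 2·p_y).
Here 3·5.75 + 2·13.4 = 44.05, giving x* = 12.395 and y* = 8.2633.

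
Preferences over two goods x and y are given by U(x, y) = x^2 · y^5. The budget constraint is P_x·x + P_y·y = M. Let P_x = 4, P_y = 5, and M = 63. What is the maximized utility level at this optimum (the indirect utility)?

At P_x=4, P_y=5, M=63: x* = 2/7·63/4 = 4.5, y* = 9.
Utility at the optimum: U(4.5, 9) = 1195742.25.

V = 1195742.25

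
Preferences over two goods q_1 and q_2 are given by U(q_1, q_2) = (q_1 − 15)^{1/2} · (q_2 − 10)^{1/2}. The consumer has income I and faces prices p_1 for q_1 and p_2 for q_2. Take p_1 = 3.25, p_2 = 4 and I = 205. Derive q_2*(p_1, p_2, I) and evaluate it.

Substituting into the budget: q_1* = 15 + 0.5·(I − 15·p_1 − 10·p_2)/p_1, and q_2* = 10 + 0.5·(…)/p_2.
Discretionary income = 205 − 15·3.25 − 10·4 = 116.25; q_2* = 10 + 0.5·116.25/4 = 24.5312.

q_2* = 24.5312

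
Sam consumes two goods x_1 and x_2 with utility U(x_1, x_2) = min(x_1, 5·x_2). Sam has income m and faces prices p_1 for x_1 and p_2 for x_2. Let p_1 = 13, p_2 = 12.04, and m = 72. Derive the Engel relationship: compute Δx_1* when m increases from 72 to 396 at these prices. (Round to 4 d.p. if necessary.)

With perfect complements, no substitution: consume in ratio x_1:x_2 = 5:1.
Budget: p_1·x_1 + p_2·(1/5)·x_1 = m, so (5·p_1 + p_2)·x_1 = 5·m.
Demand: x_1*(p_1,p_2,m) = 5·m/(5·p_1 + p_2), x_2* = m/(5·p_1 + p_2).
Here 5·13 + 12.04 = 77.04, giving x_1* = 4.6729.
At m' = 396: x_1* = 25.7009. Change: 25.7009 − 4.6729 = 21.028.

Δx_1* = 21.028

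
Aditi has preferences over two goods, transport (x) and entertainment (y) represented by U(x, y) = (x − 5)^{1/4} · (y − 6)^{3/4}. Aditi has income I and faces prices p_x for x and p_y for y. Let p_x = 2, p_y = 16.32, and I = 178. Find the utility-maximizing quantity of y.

This is Cobb-Douglas in (x−5, y−6): tangency gives 0.25·p_y·(y−6) = 0.75·p_x·(x−5).
After buying the subsistence bundle (5, 6), a share 0.25 of the remaining income goes to x: x* = 5 + 0.25·(I − 5p_x − 6p_y)/p_x.
Discretionary income = 178 − 5·2 − 6·16.32 = 70.08; y* = 6 + 0.75·70.08/16.32 = 9.2206.

y* = 9.2206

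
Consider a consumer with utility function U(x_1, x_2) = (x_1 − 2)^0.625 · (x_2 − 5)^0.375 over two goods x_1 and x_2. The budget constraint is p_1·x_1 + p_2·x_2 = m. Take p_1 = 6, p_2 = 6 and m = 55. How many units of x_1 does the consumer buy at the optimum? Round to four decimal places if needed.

Let x_1' = x_1−2, x_2' = x_2−5. MRS = (5/3)·x_2'/x_1' = p_1/p_2.
Substituting into the budget: x_1* = 2 + 0.625·(m − 2·p_1 − 5·p_2)/p_1, and x_2* = 5 + 0.375·(…)/p_2.
Discretionary income = 55 − 2·6 − 5·6 = 13; x_1* = 2 + 0.625·13/6 = 3.3542.

x_1* = 3.3542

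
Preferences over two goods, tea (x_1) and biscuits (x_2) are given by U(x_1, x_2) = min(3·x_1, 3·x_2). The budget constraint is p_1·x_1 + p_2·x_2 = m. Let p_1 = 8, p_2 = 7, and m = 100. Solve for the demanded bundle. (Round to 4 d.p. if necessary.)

x_1* = 6.6667, x_2* = 6.6667

Leontief preferences: the optimum is at the kink where x_1/3 = x_2/3, i.e. x_2 = x_1.
Budget: p_1·x_1 + p_2·x_1 = m, so (3·p_1 + 3·p_2)·x_1 = 3·m.
Demand: x_1*(p_1,p_2,m) = 3·m/(3·p_1 + 3·p_2), x_2* = 3·m/(3·p_1 + 3·p_2).
Here 3·8 + 3·7 = 45, giving x_1* = 6.6667 and x_2* = 6.6667.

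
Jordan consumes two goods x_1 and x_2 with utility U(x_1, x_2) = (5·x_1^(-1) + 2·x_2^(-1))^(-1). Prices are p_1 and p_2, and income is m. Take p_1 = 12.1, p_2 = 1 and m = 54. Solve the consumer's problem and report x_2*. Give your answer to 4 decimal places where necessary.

x_2* = 8.3077

MU_x_1 ∝ 5·x_1^(-2), MU_x_2 ∝ 2·x_2^(-2), so MRS = (5/2)·(x_2/x_1)^(2) = p_1/p_2.
Hence x_2/x_1 = ((2/5)·p_1/p_2)^(1/(2)), i.e. raised to the 0.5 power.
Substitute x_2 = (x_2/x_1)·x_1 into the budget: x_1* = m/(p_1 + p_2·(x_2/x_1)).
Numerically x_2/x_1 = 2.2, so x_1* = 54/(12.1 + 1·2.2) = 3.7762 and x_2* = 2.2·3.7762 = 8.3077.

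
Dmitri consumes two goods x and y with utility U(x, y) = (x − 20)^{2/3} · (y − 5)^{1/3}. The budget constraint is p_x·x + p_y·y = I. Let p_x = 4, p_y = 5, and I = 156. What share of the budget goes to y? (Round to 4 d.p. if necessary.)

share on y = 0.2692

This is Cobb-Douglas in (x−20, y−5): tangency gives 2/3·p_y·(y−5) = 1/3·p_x·(x−20).
Substituting into the budget: x* = 20 + 2/3·(I − 20·p_x − 5·p_y)/p_x, and y* = 5 + 1/3·(…)/p_y.
Discretionary income = 156 − 20·4 − 5·5 = 51; x* = 20 + 2/3·51/4 = 28.5; y* = 5 + 1/3·51/5 = 8.4.
Expenditure on y: 5·8.4 = 42; share = 0.2692.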